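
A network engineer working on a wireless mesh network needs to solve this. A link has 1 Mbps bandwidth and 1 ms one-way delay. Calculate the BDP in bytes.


Given: bandwidth = 1 Mbps, delay = 1 ms
BDP in bits = 1 * 10^6 * 1 / 1000
BDP in bits = 1000
BDP in bytes = 1000 / 8 = 125

125


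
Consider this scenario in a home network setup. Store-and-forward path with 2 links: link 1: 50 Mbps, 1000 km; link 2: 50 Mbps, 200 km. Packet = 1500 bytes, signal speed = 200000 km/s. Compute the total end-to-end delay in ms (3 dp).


Packet = 1500 bytes = 12000 bits. Store-and-forward: sum (t_trans + t_prop) per link.
Link 1: t_trans = 12000/(50*10^6) s = 0.2400 ms; t_prop = 1000/200000 s = 5.0000 ms; subtotal = 5.2400 ms
Link 2: t_trans = 12000/(50*10^6) s = 0.2400 ms; t_prop = 200/200000 s = 1.0000 ms; subtotal = 1.2400 ms
End-to-end = 5.2400 + 1.2400 = 6.4800 ms -> 6.480 ms (3 dp)

6.480


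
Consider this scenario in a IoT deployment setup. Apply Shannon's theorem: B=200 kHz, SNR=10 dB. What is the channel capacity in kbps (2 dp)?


Given: B = 200 kHz, SNR = 10 dB
SNR linear = 10^(10/10) = 10
1 + SNR = 11
log2(11) = 3.4594316186
C = 200 * 1000 * 3.4594316186 = 691886.3237 bps
C = 691.886324 kbps -> 691.89 kbps (2 dp)

691.89


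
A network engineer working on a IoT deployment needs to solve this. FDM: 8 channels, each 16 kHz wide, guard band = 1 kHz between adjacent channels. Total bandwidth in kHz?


Given: 8 channels, 16 kHz each, guard = 1 kHz
Channel bandwidth = 8 * 16 = 128 kHz
Guard bands = 7 gaps * 1 kHz = 7 kHz
Total = 128 + 7 = 135 kHz

135


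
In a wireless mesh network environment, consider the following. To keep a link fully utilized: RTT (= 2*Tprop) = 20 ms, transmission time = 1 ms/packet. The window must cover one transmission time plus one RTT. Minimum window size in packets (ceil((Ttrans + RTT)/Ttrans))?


Given: Ttrans = 1 ms, RTT = 20 ms (= 2 * Tprop, Tprop = 10 ms)
Time until first ACK returns = Ttrans + RTT = 1 + 20 = 21 ms
Need W * Ttrans >= Ttrans + RTT  ->  W >= (Ttrans + RTT) / Ttrans
(Ttrans + RTT) / Ttrans = 21 / 1 = 21
W_min = ceil(21) = 21

21


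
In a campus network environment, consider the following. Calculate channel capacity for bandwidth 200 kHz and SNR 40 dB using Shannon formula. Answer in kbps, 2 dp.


Given: B = 200 kHz, SNR = 40 dB
SNR linear = 10^(40/10) = 10000
1 + SNR = 10001
log2(10001) = 13.2878566418
C = 200 * 1000 * 13.2878566418 = 2657571.3284 bps
C = 2657.571328 kbps -> 2657.57 kbps (2 dp)

2657.57


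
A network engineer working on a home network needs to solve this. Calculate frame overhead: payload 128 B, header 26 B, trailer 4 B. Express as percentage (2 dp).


Given: payload = 128 B, header = 26 B, trailer = 4 B
Overhead bytes = header + trailer = 26 + 4 = 30
Total frame = payload + overhead = 128 + 30 = 158
Overhead % = 30 / 158 * 100 = 18.9873% -> 18.99% (2 dp)

18.99


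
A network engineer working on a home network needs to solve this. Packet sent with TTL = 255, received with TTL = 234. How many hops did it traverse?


Given: initial TTL = 255, received TTL = 234
Hops = initial TTL - received TTL
Hops = 255 - 234 = 21

21


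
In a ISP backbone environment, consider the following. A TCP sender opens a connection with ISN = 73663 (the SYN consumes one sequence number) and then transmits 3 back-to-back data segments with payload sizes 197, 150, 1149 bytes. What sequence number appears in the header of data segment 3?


The SYN occupies sequence number ISN = 73663, so the first data byte is ISN + 1 = 73664.
SEQ of data segment i = (ISN + 1) + sum of payload sizes of segments 1..i-1.
Segment 1: SEQ = 73664, payload = 197 bytes
Segment 2: SEQ = 73861, payload = 150 bytes
Segment 3: SEQ = 74011, payload = 1149 bytes
SEQ of segment 3 = 73664 + 197 + 150 = 74011

74011


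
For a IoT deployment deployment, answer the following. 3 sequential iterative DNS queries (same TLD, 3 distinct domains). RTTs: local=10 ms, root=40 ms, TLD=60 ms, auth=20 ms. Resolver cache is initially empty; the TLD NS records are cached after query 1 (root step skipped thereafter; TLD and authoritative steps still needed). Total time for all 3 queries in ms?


Lookup 1 (cold cache): local + root + TLD + auth = 10 + 40 + 60 + 20 = 130 ms
Lookups 2..3 (TLD NS cached -> skip root; new domain -> still ask TLD and auth): local + TLD + auth = 10 + 60 + 20 = 90 ms each
Remaining 2 lookups: 2 * 90 = 180 ms
Total = 130 + 180 = 310 ms

310


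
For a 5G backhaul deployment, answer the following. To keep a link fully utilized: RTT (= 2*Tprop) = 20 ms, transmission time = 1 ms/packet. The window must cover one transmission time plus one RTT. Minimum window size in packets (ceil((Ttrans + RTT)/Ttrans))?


Given: Ttrans = 1 ms, RTT = 20 ms (= 2 * Tprop, Tprop = 10 ms)
Time until first ACK returns = Ttrans + RTT = 1 + 20 = 21 ms
Need W * Ttrans >= Ttrans + RTT  ->  W >= (Ttrans + RTT) / Ttrans
(Ttrans + RTT) / Ttrans = 21 / 1 = 21
W_min = ceil(21) = 21

21


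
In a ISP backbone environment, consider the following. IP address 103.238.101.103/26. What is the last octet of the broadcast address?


Given: IP = 103.238.101.103, prefix = /26
Host bits = 32 - 26 = 6
Network last octet = 103 AND mask = 64
Host part size = 2^6 - 1 = 63
Broadcast last octet = 64 OR 63 = 127

127


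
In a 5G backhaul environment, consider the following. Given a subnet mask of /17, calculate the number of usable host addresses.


Given: subnet mask /17
Host bits = 32 - 17 = 15
Total addresses = 2^15 = 32768
Usable hosts = 32768 - 2 (network + broadcast) = 32766

32766


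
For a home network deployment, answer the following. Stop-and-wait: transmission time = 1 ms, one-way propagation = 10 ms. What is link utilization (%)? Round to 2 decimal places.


Given: Ttrans = 1 ms, Tprop = 10 ms
RTT = 2 * Tprop = 2 * 10 = 20 ms
U = Ttrans / (Ttrans + RTT)
U = 1 / (1 + 20)
U = 1 / 21 = 0.047619
U% = 4.76%

4.76


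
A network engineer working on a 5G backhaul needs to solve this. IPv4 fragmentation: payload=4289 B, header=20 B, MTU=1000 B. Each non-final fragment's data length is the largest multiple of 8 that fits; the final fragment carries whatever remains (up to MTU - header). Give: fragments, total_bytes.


Max data per non-final fragment = floor((MTU - header)/8)*8 = floor((1000 - 20)/8)*8 = floor(980/8)*8 = 976 B
Final fragment needs no 8-byte alignment: it can carry up to MTU - header = 980 B
Non-final fragments needed = ceil((payload - 980) / 976) = ceil(3309/976) = ceil(3.3904) = 4
Number of fragments = 4 + 1 = 5
Fragment sizes (data): 4 * 976 B + 385 B (last, 385 <= 980 OK)
Total bytes sent = payload + n_frags * header = 4289 + 5*20 = 4289 + 100 = 4389 B

5, 4389


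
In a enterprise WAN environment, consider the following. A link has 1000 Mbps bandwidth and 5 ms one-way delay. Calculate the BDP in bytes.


Given: bandwidth = 1000 Mbps, delay = 5 ms
BDP in bits = 1000 * 10^6 * 5 / 1000
BDP in bits = 5000000
BDP in bytes = 5000000 / 8 = 625000

625000


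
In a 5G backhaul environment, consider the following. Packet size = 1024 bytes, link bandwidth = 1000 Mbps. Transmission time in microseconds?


Given: packet = 1024 bytes, bandwidth = 1000 Mbps
Packet in bits = 1024 * 8 = 8192 bits
Bandwidth = 1000 * 10^6 = 1000000000 bps
Time = 8192 / 1000000000 seconds
Time in us = 8192 * 10^6 / 1000000000 = 8.192

8.192


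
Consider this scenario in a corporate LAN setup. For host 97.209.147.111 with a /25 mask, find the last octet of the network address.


Given: IP = 97.209.147.111, prefix = /25
Subnet mask = 255.255.255.128
Last octet of IP: 111
Last octet of mask: 128
Network last octet = 111 AND 128 = 0

0


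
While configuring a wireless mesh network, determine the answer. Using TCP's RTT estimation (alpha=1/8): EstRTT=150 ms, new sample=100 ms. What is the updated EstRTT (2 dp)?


Given: EstRTT = 150 ms, SampleRTT = 100 ms, alpha = 1/8
New EstRTT = (1 - alpha) * EstRTT + alpha * SampleRTT
(7/8) * 150 = 131.25
(1/8) * 100 = 12.5
New EstRTT = 131.25 + 12.5 = 143.75 ms -> 143.75 ms (2 dp)

143.75


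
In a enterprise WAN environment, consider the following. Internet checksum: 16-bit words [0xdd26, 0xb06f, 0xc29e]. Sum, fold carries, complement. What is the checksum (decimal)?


Given words: [0xdd26, 0xb06f, 0xc29e]
Step 1: Sum all words
Raw sum = 56614 + 45167 + 49822 = 151603
Step 2: Fold carry: (20531 + 2) = 20533
One's complement = ~20533 & 0xFFFF = 45002

45002


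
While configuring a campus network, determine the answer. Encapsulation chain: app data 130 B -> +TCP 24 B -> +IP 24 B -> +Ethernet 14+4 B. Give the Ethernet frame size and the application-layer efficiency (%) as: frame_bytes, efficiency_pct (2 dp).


TCP segment = 130 + 24 = 154 B
IP packet = 154 + 24 = 178 B
Ethernet frame = 178 + 14 + 4 = 196 B
Efficiency = app / frame = 130 / 196 = 0.663265 = 66.3265% -> 66.33% (2 dp)

196, 66.33


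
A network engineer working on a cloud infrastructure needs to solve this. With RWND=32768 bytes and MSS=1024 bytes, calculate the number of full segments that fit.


Given: RWND = 32768 bytes, MSS = 1024 bytes
Full segments = floor(RWND / MSS)
Full segments = floor(32768 / 1024)
Full segments = floor(32.0) = 32

32


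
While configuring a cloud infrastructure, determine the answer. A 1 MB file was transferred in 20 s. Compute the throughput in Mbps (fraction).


Given: file = 1 MB, time = 20 s
File in Mb = 1 * 8 = 8 Mb
Throughput = 8 / 20 Mbps
Throughput = 2/5 Mbps

2/5


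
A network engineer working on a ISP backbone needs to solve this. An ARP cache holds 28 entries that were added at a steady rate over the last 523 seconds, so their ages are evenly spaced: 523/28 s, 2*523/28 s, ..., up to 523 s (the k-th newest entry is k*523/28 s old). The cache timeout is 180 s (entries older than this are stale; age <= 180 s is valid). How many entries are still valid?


Ages are k * 523/28 s for k = 1..28 (spacing = 18.6786 s).
Entry k is valid iff k * 523/28 <= 180 iff k <= 28 * 180 / 523 = 9.6367
n_valid = floor(9.6367) = 9
(n_stale = 28 - 9 = 19)

9


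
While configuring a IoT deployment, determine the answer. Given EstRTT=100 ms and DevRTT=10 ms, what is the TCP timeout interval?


Given: EstRTT = 100 ms, DevRTT = 10 ms
Timeout = EstRTT + 4 * DevRTT
4 * DevRTT = 4 * 10 = 40
Timeout = 100 + 40 = 140 ms

140


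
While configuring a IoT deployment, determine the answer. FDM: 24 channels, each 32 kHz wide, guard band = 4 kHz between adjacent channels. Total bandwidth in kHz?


Given: 24 channels, 32 kHz each, guard = 4 kHz
Channel bandwidth = 24 * 32 = 768 kHz
Guard bands = 23 gaps * 4 kHz = 92 kHz
Total = 768 + 92 = 860 kHz

860


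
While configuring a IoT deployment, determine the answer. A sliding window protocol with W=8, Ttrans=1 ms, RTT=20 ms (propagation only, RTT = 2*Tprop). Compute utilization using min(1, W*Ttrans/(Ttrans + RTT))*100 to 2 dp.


Given: W = 8, Ttrans = 1 ms, RTT = 20 ms (= 2 * Tprop, Tprop = 10 ms)
Cycle time = Ttrans + RTT = 1 + 20 = 21 ms (first packet sent until its ACK returns)
W * Ttrans = 8 * 1 = 8 ms of sending per cycle
W * Ttrans / (Ttrans + RTT) = 8 / 21 = 0.380952
U = min(1, 0.380952) = 0.380952
U% = 38.10%

38.10


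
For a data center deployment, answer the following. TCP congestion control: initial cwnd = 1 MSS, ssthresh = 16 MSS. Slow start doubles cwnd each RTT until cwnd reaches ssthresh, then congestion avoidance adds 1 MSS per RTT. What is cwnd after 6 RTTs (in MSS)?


RTT 0: cwnd = 1 MSS (initial)
RTT 1: cwnd = 2 MSS (slow start, doubled)
RTT 2: cwnd = 4 MSS (slow start, doubled)
RTT 3: cwnd = 8 MSS (slow start, doubled)
RTT 4: cwnd = 16 MSS (slow start, doubled)
RTT 5: cwnd = 17 MSS (congestion avoidance, +1)
RTT 6: cwnd = 18 MSS (congestion avoidance, +1)

18


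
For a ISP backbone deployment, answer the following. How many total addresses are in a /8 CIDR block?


Given: CIDR prefix /8
Host bits = 32 - 8 = 24
Total addresses = 2^24 = 16777216

16777216


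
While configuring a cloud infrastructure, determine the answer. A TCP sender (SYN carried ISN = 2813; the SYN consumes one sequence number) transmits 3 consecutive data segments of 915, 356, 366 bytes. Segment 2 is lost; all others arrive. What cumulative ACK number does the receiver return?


SYN uses sequence number 2813; first data byte = ISN + 1 = 2814.
Segment 1: SEQ = 2814, len = 915 B, covers [2814, 3728]
Segment 2: SEQ = 3729, len = 356 B, covers [3729, 4084] [LOST]
Segment 3: SEQ = 4085, len = 366 B, covers [4085, 4450]
In-order data received: bytes [2814, 3728] (segments 1..1).
Segment 2 missing -> gap begins at byte 3729; later segments buffered out of order.
Cumulative ACK = next expected in-order byte = 2814 + 915 = 3729

3729


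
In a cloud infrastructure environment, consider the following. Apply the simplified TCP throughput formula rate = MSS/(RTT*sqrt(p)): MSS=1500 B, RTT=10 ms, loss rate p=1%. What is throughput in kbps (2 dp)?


Given: MSS = 1500 bytes, RTT = 10 ms, loss = 1%
RTT in seconds = 10 / 1000 = 0.01
Loss rate = 1% = 0.01
sqrt(loss) = sqrt(0.01) = 0.1
Throughput (bytes/s) = 1500 / (0.01 * 0.1) = 1500000.0000
Throughput (kbps) = 1500000.0000 * 8 / 1000 = 12000.000000 -> 12000.00 kbps (2 dp)

12000.00


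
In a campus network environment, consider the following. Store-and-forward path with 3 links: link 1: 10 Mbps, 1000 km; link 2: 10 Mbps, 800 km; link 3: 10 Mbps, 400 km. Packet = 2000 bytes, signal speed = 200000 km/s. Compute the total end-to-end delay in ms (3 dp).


Packet = 2000 bytes = 16000 bits. Store-and-forward: sum (t_trans + t_prop) per link.
Link 1: t_trans = 16000/(10*10^6) s = 1.6000 ms; t_prop = 1000/200000 s = 5.0000 ms; subtotal = 6.6000 ms
Link 2: t_trans = 16000/(10*10^6) s = 1.6000 ms; t_prop = 800/200000 s = 4.0000 ms; subtotal = 5.6000 ms
Link 3: t_trans = 16000/(10*10^6) s = 1.6000 ms; t_prop = 400/200000 s = 2.0000 ms; subtotal = 3.6000 ms
End-to-end = 6.6000 + 5.6000 + 3.6000 = 15.8000 ms -> 15.800 ms (3 dp)

15.800


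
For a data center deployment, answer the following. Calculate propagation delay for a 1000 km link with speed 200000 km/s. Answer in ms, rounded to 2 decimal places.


Given: distance = 1000 km, speed = 200000 km/s
Delay = distance / speed = 1000 / 200000 seconds
Delay in ms = 1000 * 1000 / 200000
Delay = 5.0000 ms
Rounded to 2 dp = 5.00 ms

5.00


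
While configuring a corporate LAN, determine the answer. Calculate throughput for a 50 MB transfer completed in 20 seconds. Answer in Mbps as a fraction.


Given: file = 50 MB, time = 20 s
File in Mb = 50 * 8 = 400 Mb
Throughput = 400 / 20 Mbps
Throughput = 20 Mbps

20


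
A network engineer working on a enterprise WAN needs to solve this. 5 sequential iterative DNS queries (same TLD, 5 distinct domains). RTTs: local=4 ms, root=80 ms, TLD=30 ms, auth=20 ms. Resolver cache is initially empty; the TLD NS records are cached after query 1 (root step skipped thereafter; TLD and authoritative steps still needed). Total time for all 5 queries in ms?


Lookup 1 (cold cache): local + root + TLD + auth = 4 + 80 + 30 + 20 = 134 ms
Lookups 2..5 (TLD NS cached -> skip root; new domain -> still ask TLD and auth): local + TLD + auth = 4 + 30 + 20 = 54 ms each
Remaining 4 lookups: 4 * 54 = 216 ms
Total = 134 + 216 = 350 ms

350


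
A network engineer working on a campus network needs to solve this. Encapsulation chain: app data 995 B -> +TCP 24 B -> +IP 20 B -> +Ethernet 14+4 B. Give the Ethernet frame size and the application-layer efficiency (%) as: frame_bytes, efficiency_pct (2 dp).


TCP segment = 995 + 24 = 1019 B
IP packet = 1019 + 20 = 1039 B
Ethernet frame = 1039 + 14 + 4 = 1057 B
Efficiency = app / frame = 995 / 1057 = 0.941343 = 94.1343% -> 94.13% (2 dp)

1057, 94.13


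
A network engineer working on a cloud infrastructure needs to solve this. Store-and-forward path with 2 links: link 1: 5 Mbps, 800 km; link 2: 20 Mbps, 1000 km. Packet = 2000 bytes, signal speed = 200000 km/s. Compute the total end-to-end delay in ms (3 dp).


Packet = 2000 bytes = 16000 bits. Store-and-forward: sum (t_trans + t_prop) per link.
Link 1: t_trans = 16000/(5*10^6) s = 3.2000 ms; t_prop = 800/200000 s = 4.0000 ms; subtotal = 7.2000 ms
Link 2: t_trans = 16000/(20*10^6) s = 0.8000 ms; t_prop = 1000/200000 s = 5.0000 ms; subtotal = 5.8000 ms
End-to-end = 7.2000 + 5.8000 = 13.0000 ms -> 13.000 ms (3 dp)

13.000


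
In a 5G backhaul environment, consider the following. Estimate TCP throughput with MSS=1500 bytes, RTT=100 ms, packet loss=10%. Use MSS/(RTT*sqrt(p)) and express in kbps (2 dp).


Given: MSS = 1500 bytes, RTT = 100 ms, loss = 10%
RTT in seconds = 100 / 1000 = 0.1
Loss rate = 10% = 0.1
sqrt(loss) = sqrt(0.1) = 0.316227766017
Throughput (bytes/s) = 1500 / (0.1 * 0.316227766017) = 47434.1649
Throughput (kbps) = 47434.1649 * 8 / 1000 = 379.473319 -> 379.47 kbps (2 dp)

379.47


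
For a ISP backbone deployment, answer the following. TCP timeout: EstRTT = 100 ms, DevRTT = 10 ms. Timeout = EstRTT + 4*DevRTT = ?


Given: EstRTT = 100 ms, DevRTT = 10 ms
Timeout = EstRTT + 4 * DevRTT
4 * DevRTT = 4 * 10 = 40
Timeout = 100 + 40 = 140 ms

140


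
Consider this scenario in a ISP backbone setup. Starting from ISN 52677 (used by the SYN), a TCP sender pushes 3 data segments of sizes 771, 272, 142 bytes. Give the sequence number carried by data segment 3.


The SYN occupies sequence number ISN = 52677, so the first data byte is ISN + 1 = 52678.
SEQ of data segment i = (ISN + 1) + sum of payload sizes of segments 1..i-1.
Segment 1: SEQ = 52678, payload = 771 bytes
Segment 2: SEQ = 53449, payload = 272 bytes
Segment 3: SEQ = 53721, payload = 142 bytes
SEQ of segment 3 = 52678 + 771 + 272 = 53721

53721


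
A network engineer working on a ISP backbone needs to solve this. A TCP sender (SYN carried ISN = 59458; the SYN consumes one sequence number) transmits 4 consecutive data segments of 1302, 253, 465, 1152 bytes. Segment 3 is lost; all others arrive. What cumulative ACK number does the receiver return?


SYN uses sequence number 59458; first data byte = ISN + 1 = 59459.
Segment 1: SEQ = 59459, len = 1302 B, covers [59459, 60760]
Segment 2: SEQ = 60761, len = 253 B, covers [60761, 61013]
Segment 3: SEQ = 61014, len = 465 B, covers [61014, 61478] [LOST]
Segment 4: SEQ = 61479, len = 1152 B, covers [61479, 62630]
In-order data received: bytes [59459, 61013] (segments 1..2).
Segment 3 missing -> gap begins at byte 61014; later segments buffered out of order.
Cumulative ACK = next expected in-order byte = 59459 + 1302 + 253 = 61014

61014


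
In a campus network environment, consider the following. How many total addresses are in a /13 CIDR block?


Given: CIDR prefix /13
Host bits = 32 - 13 = 19
Total addresses = 2^19 = 524288

524288


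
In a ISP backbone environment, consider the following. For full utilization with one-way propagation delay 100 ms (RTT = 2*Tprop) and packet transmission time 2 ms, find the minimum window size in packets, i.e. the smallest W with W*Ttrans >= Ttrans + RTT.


Given: Ttrans = 2 ms, RTT = 200 ms (= 2 * Tprop, Tprop = 100 ms)
Time until first ACK returns = Ttrans + RTT = 2 + 200 = 202 ms
Need W * Ttrans >= Ttrans + RTT  ->  W >= (Ttrans + RTT) / Ttrans
(Ttrans + RTT) / Ttrans = 202 / 2 = 101
W_min = ceil(101) = 101

101


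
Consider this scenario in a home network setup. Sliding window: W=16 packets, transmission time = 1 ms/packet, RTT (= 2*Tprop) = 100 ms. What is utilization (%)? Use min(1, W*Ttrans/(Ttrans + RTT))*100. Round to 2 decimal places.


Given: W = 16, Ttrans = 1 ms, RTT = 100 ms (= 2 * Tprop, Tprop = 50 ms)
Cycle time = Ttrans + RTT = 1 + 100 = 101 ms (first packet sent until its ACK returns)
W * Ttrans = 16 * 1 = 16 ms of sending per cycle
W * Ttrans / (Ttrans + RTT) = 16 / 101 = 0.158416
U = min(1, 0.158416) = 0.158416
U% = 15.84%

15.84


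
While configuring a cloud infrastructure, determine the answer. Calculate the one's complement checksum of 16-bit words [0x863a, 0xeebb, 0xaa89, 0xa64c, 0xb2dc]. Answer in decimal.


Given words: [0x863a, 0xeebb, 0xaa89, 0xa64c, 0xb2dc]
Step 1: Sum all words
Raw sum = 34362 + 61115 + 43657 + 42572 + 45788 = 227494
Step 2: Fold carry: (30886 + 3) = 30889
One's complement = ~30889 & 0xFFFF = 34646

34646


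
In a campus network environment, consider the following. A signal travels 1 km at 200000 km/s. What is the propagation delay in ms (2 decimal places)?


Given: distance = 1 km, speed = 200000 km/s
Delay = distance / speed = 1 / 200000 seconds
Delay in ms = 1 * 1000 / 200000
Delay = 0.0050 ms
Rounded to 2 dp = 0.01 ms

0.01


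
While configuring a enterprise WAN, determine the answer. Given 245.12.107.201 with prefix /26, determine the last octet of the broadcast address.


Given: IP = 245.12.107.201, prefix = /26
Host bits = 32 - 26 = 6
Network last octet = 201 AND mask = 192
Host part size = 2^6 - 1 = 63
Broadcast last octet = 192 OR 63 = 255

255


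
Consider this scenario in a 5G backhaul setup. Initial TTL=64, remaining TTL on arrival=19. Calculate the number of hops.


Given: initial TTL = 64, received TTL = 19
Hops = initial TTL - received TTL
Hops = 64 - 19 = 45

45


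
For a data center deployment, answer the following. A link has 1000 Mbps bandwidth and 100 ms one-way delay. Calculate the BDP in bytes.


Given: bandwidth = 1000 Mbps, delay = 100 ms
BDP in bits = 1000 * 10^6 * 100 / 1000
BDP in bits = 100000000
BDP in bytes = 100000000 / 8 = 12500000

12500000


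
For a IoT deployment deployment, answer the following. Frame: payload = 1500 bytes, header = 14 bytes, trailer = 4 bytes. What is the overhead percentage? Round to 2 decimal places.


Given: payload = 1500 B, header = 14 B, trailer = 4 B
Overhead bytes = header + trailer = 14 + 4 = 18
Total frame = payload + overhead = 1500 + 18 = 1518
Overhead % = 18 / 1518 * 100 = 1.1858% -> 1.19% (2 dp)

1.19


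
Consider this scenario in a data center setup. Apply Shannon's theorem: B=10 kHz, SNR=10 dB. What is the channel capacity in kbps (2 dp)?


Given: B = 10 kHz, SNR = 10 dB
SNR linear = 10^(10/10) = 10
1 + SNR = 11
log2(11) = 3.4594316186
C = 10 * 1000 * 3.4594316186 = 34594.3162 bps
C = 34.594316 kbps -> 34.59 kbps (2 dp)

34.59


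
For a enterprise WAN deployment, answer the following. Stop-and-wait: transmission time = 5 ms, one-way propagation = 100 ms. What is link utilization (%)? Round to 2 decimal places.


Given: Ttrans = 5 ms, Tprop = 100 ms
RTT = 2 * Tprop = 2 * 100 = 200 ms
U = Ttrans / (Ttrans + RTT)
U = 5 / (5 + 200)
U = 5 / 205 = 0.02439
U% = 2.44%

2.44


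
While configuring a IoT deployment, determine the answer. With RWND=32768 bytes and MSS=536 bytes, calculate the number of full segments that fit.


Given: RWND = 32768 bytes, MSS = 536 bytes
Full segments = floor(RWND / MSS)
Full segments = floor(32768 / 536)
Full segments = floor(61.1343) = 61

61


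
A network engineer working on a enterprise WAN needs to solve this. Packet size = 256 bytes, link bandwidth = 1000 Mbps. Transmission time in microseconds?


Given: packet = 256 bytes, bandwidth = 1000 Mbps
Packet in bits = 256 * 8 = 2048 bits
Bandwidth = 1000 * 10^6 = 1000000000 bps
Time = 2048 / 1000000000 seconds
Time in us = 2048 * 10^6 / 1000000000 = 2.048

2.048


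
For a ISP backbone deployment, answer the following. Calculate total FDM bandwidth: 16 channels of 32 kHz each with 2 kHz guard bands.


Given: 16 channels, 32 kHz each, guard = 2 kHz
Channel bandwidth = 16 * 32 = 512 kHz
Guard bands = 15 gaps * 2 kHz = 30 kHz
Total = 512 + 30 = 542 kHz

542


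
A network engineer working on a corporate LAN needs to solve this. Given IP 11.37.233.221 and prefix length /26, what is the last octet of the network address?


Given: IP = 11.37.233.221, prefix = /26
Subnet mask = 255.255.255.192
Last octet of IP: 221
Last octet of mask: 192
Network last octet = 221 AND 192 = 192

192


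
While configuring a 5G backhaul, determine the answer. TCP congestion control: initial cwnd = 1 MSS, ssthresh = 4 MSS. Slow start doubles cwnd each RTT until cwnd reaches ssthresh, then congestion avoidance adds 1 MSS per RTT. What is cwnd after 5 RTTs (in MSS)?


RTT 0: cwnd = 1 MSS (initial)
RTT 1: cwnd = 2 MSS (slow start, doubled)
RTT 2: cwnd = 4 MSS (slow start, doubled)
RTT 3: cwnd = 5 MSS (congestion avoidance, +1)
RTT 4: cwnd = 6 MSS (congestion avoidance, +1)
RTT 5: cwnd = 7 MSS (congestion avoidance, +1)

7


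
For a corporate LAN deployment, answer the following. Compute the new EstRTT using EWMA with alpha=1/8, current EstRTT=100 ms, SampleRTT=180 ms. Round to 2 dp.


Given: EstRTT = 100 ms, SampleRTT = 180 ms, alpha = 1/8
New EstRTT = (1 - alpha) * EstRTT + alpha * SampleRTT
(7/8) * 100 = 87.5
(1/8) * 180 = 22.5
New EstRTT = 87.5 + 22.5 = 110 ms -> 110.00 ms (2 dp)

110.00


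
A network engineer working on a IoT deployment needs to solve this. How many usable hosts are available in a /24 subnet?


Given: subnet mask /24
Host bits = 32 - 24 = 8
Total addresses = 2^8 = 256
Usable hosts = 256 - 2 (network + broadcast) = 254

254


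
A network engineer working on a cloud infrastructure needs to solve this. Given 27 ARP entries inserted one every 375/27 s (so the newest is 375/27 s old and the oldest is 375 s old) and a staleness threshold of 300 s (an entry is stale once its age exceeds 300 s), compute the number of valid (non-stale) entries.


Ages are k * 375/27 s for k = 1..27 (spacing = 13.8889 s).
Entry k is valid iff k * 375/27 <= 300 iff k <= 27 * 300 / 375 = 21.6000
n_valid = floor(21.6000) = 21
(n_stale = 27 - 21 = 6)

21


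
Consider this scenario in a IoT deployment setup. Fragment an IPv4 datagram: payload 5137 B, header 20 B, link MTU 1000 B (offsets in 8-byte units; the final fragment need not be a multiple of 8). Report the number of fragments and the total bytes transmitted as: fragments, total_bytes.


Max data per non-final fragment = floor((MTU - header)/8)*8 = floor((1000 - 20)/8)*8 = floor(980/8)*8 = 976 B
Final fragment needs no 8-byte alignment: it can carry up to MTU - header = 980 B
Non-final fragments needed = ceil((payload - 980) / 976) = ceil(4157/976) = ceil(4.2592) = 5
Number of fragments = 5 + 1 = 6
Fragment sizes (data): 5 * 976 B + 257 B (last, 257 <= 980 OK)
Total bytes sent = payload + n_frags * header = 5137 + 6*20 = 5137 + 120 = 5257 B

6, 5257


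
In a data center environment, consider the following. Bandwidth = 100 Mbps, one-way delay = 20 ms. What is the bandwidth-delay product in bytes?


Given: bandwidth = 100 Mbps, delay = 20 ms
BDP in bits = 100 * 10^6 * 20 / 1000
BDP in bits = 2000000
BDP in bytes = 2000000 / 8 = 250000

250000


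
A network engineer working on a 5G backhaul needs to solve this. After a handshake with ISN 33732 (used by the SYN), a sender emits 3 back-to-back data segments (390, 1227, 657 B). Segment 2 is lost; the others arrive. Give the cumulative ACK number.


SYN uses sequence number 33732; first data byte = ISN + 1 = 33733.
Segment 1: SEQ = 33733, len = 390 B, covers [33733, 34122]
Segment 2: SEQ = 34123, len = 1227 B, covers [34123, 35349] [LOST]
Segment 3: SEQ = 35350, len = 657 B, covers [35350, 36006]
In-order data received: bytes [33733, 34122] (segments 1..1).
Segment 2 missing -> gap begins at byte 34123; later segments buffered out of order.
Cumulative ACK = next expected in-order byte = 33733 + 390 = 34123

34123


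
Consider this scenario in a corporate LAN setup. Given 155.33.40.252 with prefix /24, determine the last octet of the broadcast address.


Given: IP = 155.33.40.252, prefix = /24
Host bits = 32 - 24 = 8
Network last octet = 252 AND mask = 0
Host part size = 2^8 - 1 = 255
Broadcast last octet = 0 OR 255 = 255

255


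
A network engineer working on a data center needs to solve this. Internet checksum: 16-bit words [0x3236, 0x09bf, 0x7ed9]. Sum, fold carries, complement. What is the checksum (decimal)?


Given words: [0x3236, 0x09bf, 0x7ed9]
Step 1: Sum all words
Raw sum = 12854 + 2495 + 32473 = 47822
One's complement = ~47822 & 0xFFFF = 17713

17713


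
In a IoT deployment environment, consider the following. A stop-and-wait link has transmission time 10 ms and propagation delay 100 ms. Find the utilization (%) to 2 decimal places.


Given: Ttrans = 10 ms, Tprop = 100 ms
RTT = 2 * Tprop = 2 * 100 = 200 ms
U = Ttrans / (Ttrans + RTT)
U = 10 / (10 + 200)
U = 10 / 210 = 0.047619
U% = 4.76%

4.76


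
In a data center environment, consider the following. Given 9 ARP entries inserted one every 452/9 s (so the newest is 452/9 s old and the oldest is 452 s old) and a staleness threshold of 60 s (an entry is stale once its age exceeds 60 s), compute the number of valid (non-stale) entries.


Ages are k * 452/9 s for k = 1..9 (spacing = 50.2222 s).
Entry k is valid iff k * 452/9 <= 60 iff k <= 9 * 60 / 452 = 1.1947
n_valid = floor(1.1947) = 1
(n_stale = 9 - 1 = 8)

1


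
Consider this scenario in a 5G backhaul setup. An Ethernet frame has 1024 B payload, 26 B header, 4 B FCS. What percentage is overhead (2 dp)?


Given: payload = 1024 B, header = 26 B, trailer = 4 B
Overhead bytes = header + trailer = 26 + 4 = 30
Total frame = payload + overhead = 1024 + 30 = 1054
Overhead % = 30 / 1054 * 100 = 2.8463% -> 2.85% (2 dp)

2.85


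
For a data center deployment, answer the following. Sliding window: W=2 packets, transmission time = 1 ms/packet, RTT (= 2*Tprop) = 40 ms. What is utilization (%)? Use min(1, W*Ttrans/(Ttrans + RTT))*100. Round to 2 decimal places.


Given: W = 2, Ttrans = 1 ms, RTT = 40 ms (= 2 * Tprop, Tprop = 20 ms)
Cycle time = Ttrans + RTT = 1 + 40 = 41 ms (first packet sent until its ACK returns)
W * Ttrans = 2 * 1 = 2 ms of sending per cycle
W * Ttrans / (Ttrans + RTT) = 2 / 41 = 0.048780
U = min(1, 0.048780) = 0.048780
U% = 4.88%

4.88


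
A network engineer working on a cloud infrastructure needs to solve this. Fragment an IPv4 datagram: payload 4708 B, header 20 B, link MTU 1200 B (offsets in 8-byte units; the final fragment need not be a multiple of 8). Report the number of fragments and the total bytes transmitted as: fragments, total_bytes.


Max data per non-final fragment = floor((MTU - header)/8)*8 = floor((1200 - 20)/8)*8 = floor(1180/8)*8 = 1176 B
Final fragment needs no 8-byte alignment: it can carry up to MTU - header = 1180 B
Non-final fragments needed = ceil((payload - 1180) / 1176) = ceil(3528/1176) = ceil(3.0000) = 3
Number of fragments = 3 + 1 = 4
Fragment sizes (data): 3 * 1176 B + 1180 B (last, 1180 <= 1180 OK)
Total bytes sent = payload + n_frags * header = 4708 + 4*20 = 4708 + 80 = 4788 B

4, 4788


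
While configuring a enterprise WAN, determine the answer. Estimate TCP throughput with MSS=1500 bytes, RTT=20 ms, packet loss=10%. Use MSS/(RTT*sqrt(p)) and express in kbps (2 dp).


Given: MSS = 1500 bytes, RTT = 20 ms, loss = 10%
RTT in seconds = 20 / 1000 = 0.02
Loss rate = 10% = 0.1
sqrt(loss) = sqrt(0.1) = 0.316227766017
Throughput (bytes/s) = 1500 / (0.02 * 0.316227766017) = 237170.8245
Throughput (kbps) = 237170.8245 * 8 / 1000 = 1897.366596 -> 1897.37 kbps (2 dp)

1897.37


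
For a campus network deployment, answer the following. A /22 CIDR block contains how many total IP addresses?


Given: CIDR prefix /22
Host bits = 32 - 22 = 10
Total addresses = 2^10 = 1024

1024


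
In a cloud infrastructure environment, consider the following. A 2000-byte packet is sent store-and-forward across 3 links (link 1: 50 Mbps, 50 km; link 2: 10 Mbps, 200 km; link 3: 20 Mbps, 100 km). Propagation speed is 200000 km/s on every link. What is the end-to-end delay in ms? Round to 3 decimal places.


Packet = 2000 bytes = 16000 bits. Store-and-forward: sum (t_trans + t_prop) per link.
Link 1: t_trans = 16000/(50*10^6) s = 0.3200 ms; t_prop = 50/200000 s = 0.2500 ms; subtotal = 0.5700 ms
Link 2: t_trans = 16000/(10*10^6) s = 1.6000 ms; t_prop = 200/200000 s = 1.0000 ms; subtotal = 2.6000 ms
Link 3: t_trans = 16000/(20*10^6) s = 0.8000 ms; t_prop = 100/200000 s = 0.5000 ms; subtotal = 1.3000 ms
End-to-end = 0.5700 + 2.6000 + 1.3000 = 4.4700 ms -> 4.470 ms (3 dp)

4.470


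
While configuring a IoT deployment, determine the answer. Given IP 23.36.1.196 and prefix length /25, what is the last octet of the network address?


Given: IP = 23.36.1.196, prefix = /25
Subnet mask = 255.255.255.128
Last octet of IP: 196
Last octet of mask: 128
Network last octet = 196 AND 128 = 128

128


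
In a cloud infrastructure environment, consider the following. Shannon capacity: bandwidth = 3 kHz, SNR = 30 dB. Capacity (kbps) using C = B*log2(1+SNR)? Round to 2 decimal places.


Given: B = 3 kHz, SNR = 30 dB
SNR linear = 10^(30/10) = 1000
1 + SNR = 1001
log2(1001) = 9.9672262588
C = 3 * 1000 * 9.9672262588 = 29901.6788 bps
C = 29.901679 kbps -> 29.90 kbps (2 dp)

29.90


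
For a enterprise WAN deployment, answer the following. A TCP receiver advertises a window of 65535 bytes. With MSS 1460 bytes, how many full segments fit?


Given: RWND = 65535 bytes, MSS = 1460 bytes
Full segments = floor(RWND / MSS)
Full segments = floor(65535 / 1460)
Full segments = floor(44.887) = 44

44


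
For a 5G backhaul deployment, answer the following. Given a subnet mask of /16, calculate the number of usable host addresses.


Given: subnet mask /16
Host bits = 32 - 16 = 16
Total addresses = 2^16 = 65536
Usable hosts = 65536 - 2 (network + broadcast) = 65534

65534


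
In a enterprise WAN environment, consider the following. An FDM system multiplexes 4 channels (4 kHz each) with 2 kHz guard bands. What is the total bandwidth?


Given: 4 channels, 4 kHz each, guard = 2 kHz
Channel bandwidth = 4 * 4 = 16 kHz
Guard bands = 3 gaps * 2 kHz = 6 kHz
Total = 16 + 6 = 22 kHz

22


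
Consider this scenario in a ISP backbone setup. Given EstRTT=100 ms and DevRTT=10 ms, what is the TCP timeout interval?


Given: EstRTT = 100 ms, DevRTT = 10 ms
Timeout = EstRTT + 4 * DevRTT
4 * DevRTT = 4 * 10 = 40
Timeout = 100 + 40 = 140 ms

140


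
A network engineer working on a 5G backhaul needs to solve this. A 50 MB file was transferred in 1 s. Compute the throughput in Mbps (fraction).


Given: file = 50 MB, time = 1 s
File in Mb = 50 * 8 = 400 Mb
Throughput = 400 / 1 Mbps
Throughput = 400 Mbps

400


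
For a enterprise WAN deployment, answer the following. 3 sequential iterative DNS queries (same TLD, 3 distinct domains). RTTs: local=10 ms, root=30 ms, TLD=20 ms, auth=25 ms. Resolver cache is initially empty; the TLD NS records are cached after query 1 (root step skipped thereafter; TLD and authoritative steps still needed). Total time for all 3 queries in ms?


Lookup 1 (cold cache): local + root + TLD + auth = 10 + 30 + 20 + 25 = 85 ms
Lookups 2..3 (TLD NS cached -> skip root; new domain -> still ask TLD and auth): local + TLD + auth = 10 + 20 + 25 = 55 ms each
Remaining 2 lookups: 2 * 55 = 110 ms
Total = 85 + 110 = 195 ms

195


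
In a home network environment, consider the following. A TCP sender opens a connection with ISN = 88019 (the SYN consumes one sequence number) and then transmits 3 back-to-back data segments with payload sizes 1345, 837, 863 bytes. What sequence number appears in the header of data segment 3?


The SYN occupies sequence number ISN = 88019, so the first data byte is ISN + 1 = 88020.
SEQ of data segment i = (ISN + 1) + sum of payload sizes of segments 1..i-1.
Segment 1: SEQ = 88020, payload = 1345 bytes
Segment 2: SEQ = 89365, payload = 837 bytes
Segment 3: SEQ = 90202, payload = 863 bytes
SEQ of segment 3 = 88020 + 1345 + 837 = 90202

90202


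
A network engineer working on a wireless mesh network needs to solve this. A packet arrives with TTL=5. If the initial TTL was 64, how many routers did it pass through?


Given: initial TTL = 64, received TTL = 5
Hops = initial TTL - received TTL
Hops = 64 - 5 = 59

59


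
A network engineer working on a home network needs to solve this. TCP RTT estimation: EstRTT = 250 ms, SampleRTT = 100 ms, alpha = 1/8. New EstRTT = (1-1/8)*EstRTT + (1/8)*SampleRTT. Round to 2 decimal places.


Given: EstRTT = 250 ms, SampleRTT = 100 ms, alpha = 1/8
New EstRTT = (1 - alpha) * EstRTT + alpha * SampleRTT
(7/8) * 250 = 218.75
(1/8) * 100 = 12.5
New EstRTT = 218.75 + 12.5 = 231.25 ms -> 231.25 ms (2 dp)

231.25


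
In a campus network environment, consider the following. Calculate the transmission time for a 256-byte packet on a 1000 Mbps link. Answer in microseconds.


Given: packet = 256 bytes, bandwidth = 1000 Mbps
Packet in bits = 256 * 8 = 2048 bits
Bandwidth = 1000 * 10^6 = 1000000000 bps
Time = 2048 / 1000000000 seconds
Time in us = 2048 * 10^6 / 1000000000 = 2.048

2.048


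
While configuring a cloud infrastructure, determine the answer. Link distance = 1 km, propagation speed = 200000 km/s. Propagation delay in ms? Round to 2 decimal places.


Given: distance = 1 km, speed = 200000 km/s
Delay = distance / speed = 1 / 200000 seconds
Delay in ms = 1 * 1000 / 200000
Delay = 0.0050 ms
Rounded to 2 dp = 0.01 ms

0.01


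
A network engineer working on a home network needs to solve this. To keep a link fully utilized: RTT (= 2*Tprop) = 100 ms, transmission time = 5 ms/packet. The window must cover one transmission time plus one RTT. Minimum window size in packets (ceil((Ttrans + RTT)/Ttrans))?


Given: Ttrans = 5 ms, RTT = 100 ms (= 2 * Tprop, Tprop = 50 ms)
Time until first ACK returns = Ttrans + RTT = 5 + 100 = 105 ms
Need W * Ttrans >= Ttrans + RTT  ->  W >= (Ttrans + RTT) / Ttrans
(Ttrans + RTT) / Ttrans = 105 / 5 = 21
W_min = ceil(21) = 21

21


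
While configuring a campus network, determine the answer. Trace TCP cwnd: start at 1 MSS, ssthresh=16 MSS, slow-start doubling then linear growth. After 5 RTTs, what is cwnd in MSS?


RTT 0: cwnd = 1 MSS (initial)
RTT 1: cwnd = 2 MSS (slow start, doubled)
RTT 2: cwnd = 4 MSS (slow start, doubled)
RTT 3: cwnd = 8 MSS (slow start, doubled)
RTT 4: cwnd = 16 MSS (slow start, doubled)
RTT 5: cwnd = 17 MSS (congestion avoidance, +1)

17


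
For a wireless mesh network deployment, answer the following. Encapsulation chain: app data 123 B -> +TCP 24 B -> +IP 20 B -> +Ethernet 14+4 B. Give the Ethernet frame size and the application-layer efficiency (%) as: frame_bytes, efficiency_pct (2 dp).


TCP segment = 123 + 24 = 147 B
IP packet = 147 + 20 = 167 B
Ethernet frame = 167 + 14 + 4 = 185 B
Efficiency = app / frame = 123 / 185 = 0.664865 = 66.4865% -> 66.49% (2 dp)

185, 66.49


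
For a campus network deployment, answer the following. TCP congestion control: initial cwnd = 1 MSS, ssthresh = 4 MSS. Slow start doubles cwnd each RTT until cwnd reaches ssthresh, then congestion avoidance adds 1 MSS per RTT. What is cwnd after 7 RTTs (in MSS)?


RTT 0: cwnd = 1 MSS (initial)
RTT 1: cwnd = 2 MSS (slow start, doubled)
RTT 2: cwnd = 4 MSS (slow start, doubled)
RTT 3: cwnd = 5 MSS (congestion avoidance, +1)
RTT 4: cwnd = 6 MSS (congestion avoidance, +1)
RTT 5: cwnd = 7 MSS (congestion avoidance, +1)
RTT 6: cwnd = 8 MSS (congestion avoidance, +1)
RTT 7: cwnd = 9 MSS (congestion avoidance, +1)

9


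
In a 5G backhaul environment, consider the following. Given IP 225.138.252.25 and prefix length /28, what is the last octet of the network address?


Given: IP = 225.138.252.25, prefix = /28
Subnet mask = 255.255.255.240
Last octet of IP: 25
Last octet of mask: 240
Network last octet = 25 AND 240 = 16

16


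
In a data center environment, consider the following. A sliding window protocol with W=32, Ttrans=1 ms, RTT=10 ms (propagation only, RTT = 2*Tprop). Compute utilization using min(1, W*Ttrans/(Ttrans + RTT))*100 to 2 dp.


Given: W = 32, Ttrans = 1 ms, RTT = 10 ms (= 2 * Tprop, Tprop = 5 ms)
Cycle time = Ttrans + RTT = 1 + 10 = 11 ms (first packet sent until its ACK returns)
W * Ttrans = 32 * 1 = 32 ms of sending per cycle
W * Ttrans / (Ttrans + RTT) = 32 / 11 = 2.909091
U = min(1, 2.909091) = 1.000000
U% = 100.00%

100.00


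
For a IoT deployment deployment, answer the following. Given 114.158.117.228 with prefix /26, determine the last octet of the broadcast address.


Given: IP = 114.158.117.228, prefix = /26
Host bits = 32 - 26 = 6
Network last octet = 228 AND mask = 192
Host part size = 2^6 - 1 = 63
Broadcast last octet = 192 OR 63 = 255

255
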